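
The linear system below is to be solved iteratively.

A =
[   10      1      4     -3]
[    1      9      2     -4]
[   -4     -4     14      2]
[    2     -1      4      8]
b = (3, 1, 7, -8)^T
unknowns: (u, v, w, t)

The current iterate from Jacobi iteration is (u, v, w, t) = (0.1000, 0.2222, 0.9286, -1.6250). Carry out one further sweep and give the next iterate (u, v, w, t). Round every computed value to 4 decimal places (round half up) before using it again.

One sweep:
  u = (3 - (1)·0.2222 - (4)·0.9286 - (-3)·-1.6250) / (10) = -0.5812
  v = (1 - (1)·0.1000 - (2)·0.9286 - (-4)·-1.6250) / (9) = -0.8286
  w = (7 - (-4)·0.1000 - (-4)·0.2222 - (2)·-1.6250) / (14) = 0.8242
  t = (-8 - (2)·0.1000 - (-1)·0.2222 - (4)·0.9286) / (8) = -1.4615

(-0.5812, -0.8286, 0.8242, -1.4615)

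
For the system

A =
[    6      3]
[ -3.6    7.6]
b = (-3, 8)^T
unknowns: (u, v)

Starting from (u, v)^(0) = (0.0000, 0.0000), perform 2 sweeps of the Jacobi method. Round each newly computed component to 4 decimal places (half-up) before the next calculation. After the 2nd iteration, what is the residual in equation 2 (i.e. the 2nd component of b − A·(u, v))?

-1.8948

Iteration 1:
  u = (-3 - (3)·0.0000) / (6) = -0.5000
  v = (8 - (-3.6)·0.0000) / (7.6) = 1.0526
Iteration 2:
  u = (-3 - (3)·1.0526) / (6) = -1.0263
  v = (8 - (-3.6)·-0.5000) / (7.6) = 0.8158
Residual b − A·x = (0.7104, -1.8948)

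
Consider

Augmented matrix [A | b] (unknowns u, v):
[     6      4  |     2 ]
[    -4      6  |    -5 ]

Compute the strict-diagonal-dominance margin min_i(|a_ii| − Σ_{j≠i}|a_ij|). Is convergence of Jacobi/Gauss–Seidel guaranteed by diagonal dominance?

2

row 1: |6| − (4) = 2
row 2: |6| − (4) = 2
minimum over rows = 2 → strictly diagonally dominant (convergence guaranteed)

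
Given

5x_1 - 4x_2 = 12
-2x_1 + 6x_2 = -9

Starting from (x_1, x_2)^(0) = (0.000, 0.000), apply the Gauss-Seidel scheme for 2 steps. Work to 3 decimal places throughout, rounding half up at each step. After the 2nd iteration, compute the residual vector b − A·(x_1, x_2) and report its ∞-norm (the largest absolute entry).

0.748

Iteration 1:
  x_1 = (12 - (-4)·0.000) / (5) = 2.400
  x_2 = (-9 - (-2)·2.400) / (6) = -0.700
Iteration 2:
  x_1 = (12 - (-4)·-0.700) / (5) = 1.840
  x_2 = (-9 - (-2)·1.840) / (6) = -0.887
Residual b − A·x = (-0.748, 0.002); ∞-norm = 0.748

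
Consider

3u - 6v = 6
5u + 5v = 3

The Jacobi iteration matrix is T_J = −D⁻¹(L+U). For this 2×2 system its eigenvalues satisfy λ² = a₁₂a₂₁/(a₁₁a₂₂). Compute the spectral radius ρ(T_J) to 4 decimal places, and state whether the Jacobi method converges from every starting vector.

1.4142

a₁₂a₂₁/(a₁₁a₂₂) = (-6)·(5) / ((3)·(5)) = -2.000000
ρ = √|-2.000000| = √2.000000 = 1.4142
ρ > 1, so Jacobi diverges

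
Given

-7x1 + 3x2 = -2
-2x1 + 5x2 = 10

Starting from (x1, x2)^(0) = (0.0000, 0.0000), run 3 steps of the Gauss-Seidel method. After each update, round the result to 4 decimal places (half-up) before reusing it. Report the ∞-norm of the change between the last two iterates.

Iteration 1:
  x1 = (-2 - (3)·0.0000) / (-7) = 0.2857
  x2 = (10 - (-2)·0.2857) / (5) = 2.1143
Iteration 2:
  x1 = (-2 - (3)·2.1143) / (-7) = 1.1918
  x2 = (10 - (-2)·1.1918) / (5) = 2.4767
Iteration 3:
  x1 = (-2 - (3)·2.4767) / (-7) = 1.3472
  x2 = (10 - (-2)·1.3472) / (5) = 2.5389
Change: (0.1554, 0.0622) → max |·| = 0.1554

0.1554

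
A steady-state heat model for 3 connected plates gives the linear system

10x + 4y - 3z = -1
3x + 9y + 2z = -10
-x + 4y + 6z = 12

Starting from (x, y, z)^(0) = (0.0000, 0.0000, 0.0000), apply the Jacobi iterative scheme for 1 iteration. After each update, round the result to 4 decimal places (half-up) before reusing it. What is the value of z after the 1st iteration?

Iteration 1:
  x = (-1 - (4)·0.0000 - (-3)·0.0000) / (10) = -0.1000
  y = (-10 - (3)·0.0000 - (2)·0.0000) / (9) = -1.1111
  z = (12 - (-1)·0.0000 - (4)·0.0000) / (6) = 2.0000

2.0000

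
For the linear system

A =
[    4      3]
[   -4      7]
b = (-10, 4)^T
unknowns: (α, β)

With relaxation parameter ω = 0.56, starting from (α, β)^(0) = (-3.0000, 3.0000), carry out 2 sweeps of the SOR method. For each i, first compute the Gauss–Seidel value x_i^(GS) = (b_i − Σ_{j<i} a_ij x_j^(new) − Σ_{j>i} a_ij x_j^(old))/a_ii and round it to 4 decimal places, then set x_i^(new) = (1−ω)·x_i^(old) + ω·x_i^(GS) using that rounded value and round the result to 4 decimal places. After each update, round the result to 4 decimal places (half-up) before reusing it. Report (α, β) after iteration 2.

Iteration 1:
  α: GS value = (-10 - (3)·3.0000) / (4) = -4.7500;  α ← (1−ω)·-3.0000 + ω·-4.7500 = -3.9800
  β: GS value = (4 - (-4)·-3.9800) / (7) = -1.7029;  β ← (1−ω)·3.0000 + ω·-1.7029 = 0.3664
Iteration 2:
  α: GS value = (-10 - (3)·0.3664) / (4) = -2.7748;  α ← (1−ω)·-3.9800 + ω·-2.7748 = -3.3051
  β: GS value = (4 - (-4)·-3.3051) / (7) = -1.3172;  β ← (1−ω)·0.3664 + ω·-1.3172 = -0.5764

(-3.3051, -0.5764)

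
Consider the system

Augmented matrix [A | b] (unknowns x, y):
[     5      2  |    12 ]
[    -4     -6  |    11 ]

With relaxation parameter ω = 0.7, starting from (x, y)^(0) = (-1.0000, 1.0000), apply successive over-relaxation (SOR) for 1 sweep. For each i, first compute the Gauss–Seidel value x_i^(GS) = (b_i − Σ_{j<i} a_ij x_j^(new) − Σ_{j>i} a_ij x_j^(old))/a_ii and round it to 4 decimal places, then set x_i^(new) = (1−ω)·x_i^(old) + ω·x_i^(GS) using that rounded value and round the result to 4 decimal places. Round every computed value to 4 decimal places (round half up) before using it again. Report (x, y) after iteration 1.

Iteration 1:
  x: GS value = (12 - (2)·1.0000) / (5) = 2.0000;  x ← (1−ω)·-1.0000 + ω·2.0000 = 1.1000
  y: GS value = (11 - (-4)·1.1000) / (-6) = -2.5667;  y ← (1−ω)·1.0000 + ω·-2.5667 = -1.4967

(1.1000, -1.4967)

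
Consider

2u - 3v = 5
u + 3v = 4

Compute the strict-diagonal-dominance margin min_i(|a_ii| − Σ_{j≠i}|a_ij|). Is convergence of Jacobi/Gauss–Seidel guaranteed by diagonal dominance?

-1

row 1: |2| − (3) = -1
row 2: |3| − (1) = 2
minimum over rows = -1 → not strictly diagonally dominant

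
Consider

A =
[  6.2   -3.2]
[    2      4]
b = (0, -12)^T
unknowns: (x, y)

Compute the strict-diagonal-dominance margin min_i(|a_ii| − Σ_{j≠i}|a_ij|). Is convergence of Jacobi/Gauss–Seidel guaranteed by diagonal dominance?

2

row 1: |6.2| − (3.2) = 3
row 2: |4| − (2) = 2
minimum over rows = 2 → strictly diagonally dominant (convergence guaranteed)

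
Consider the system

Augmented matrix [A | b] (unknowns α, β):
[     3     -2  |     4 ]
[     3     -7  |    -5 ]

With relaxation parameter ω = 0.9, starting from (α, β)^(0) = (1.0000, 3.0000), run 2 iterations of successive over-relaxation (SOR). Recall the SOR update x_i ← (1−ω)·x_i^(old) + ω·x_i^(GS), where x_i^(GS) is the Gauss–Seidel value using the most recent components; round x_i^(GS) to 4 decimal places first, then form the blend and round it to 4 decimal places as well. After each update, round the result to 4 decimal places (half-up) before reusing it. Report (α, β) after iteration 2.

(2.7932, 1.9341)

Iteration 1:
  α: GS value = (4 - (-2)·3.0000) / (3) = 3.3333;  α ← (1−ω)·1.0000 + ω·3.3333 = 3.1000
  β: GS value = (-5 - (3)·3.1000) / (-7) = 2.0429;  β ← (1−ω)·3.0000 + ω·2.0429 = 2.1386
Iteration 2:
  α: GS value = (4 - (-2)·2.1386) / (3) = 2.7591;  α ← (1−ω)·3.1000 + ω·2.7591 = 2.7932
  β: GS value = (-5 - (3)·2.7932) / (-7) = 1.9114;  β ← (1−ω)·2.1386 + ω·1.9114 = 1.9341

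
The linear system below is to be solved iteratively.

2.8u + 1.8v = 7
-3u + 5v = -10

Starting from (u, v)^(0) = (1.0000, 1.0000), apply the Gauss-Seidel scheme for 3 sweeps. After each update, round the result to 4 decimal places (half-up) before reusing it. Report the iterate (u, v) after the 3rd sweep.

(2.6018, -0.4389)

Iteration 1:
  u = (7 - (1.8)·1.0000) / (2.8) = 1.8571
  v = (-10 - (-3)·1.8571) / (5) = -0.8857
Iteration 2:
  u = (7 - (1.8)·-0.8857) / (2.8) = 3.0694
  v = (-10 - (-3)·3.0694) / (5) = -0.1584
Iteration 3:
  u = (7 - (1.8)·-0.1584) / (2.8) = 2.6018
  v = (-10 - (-3)·2.6018) / (5) = -0.4389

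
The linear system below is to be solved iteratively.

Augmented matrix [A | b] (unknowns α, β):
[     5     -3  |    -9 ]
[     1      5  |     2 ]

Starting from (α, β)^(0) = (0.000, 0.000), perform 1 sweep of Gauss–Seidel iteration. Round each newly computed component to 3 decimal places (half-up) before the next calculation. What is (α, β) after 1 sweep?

(-1.800, 0.760)

Iteration 1:
  α = (-9 - (-3)·0.000) / (5) = -1.800
  β = (2 - (1)·-1.800) / (5) = 0.760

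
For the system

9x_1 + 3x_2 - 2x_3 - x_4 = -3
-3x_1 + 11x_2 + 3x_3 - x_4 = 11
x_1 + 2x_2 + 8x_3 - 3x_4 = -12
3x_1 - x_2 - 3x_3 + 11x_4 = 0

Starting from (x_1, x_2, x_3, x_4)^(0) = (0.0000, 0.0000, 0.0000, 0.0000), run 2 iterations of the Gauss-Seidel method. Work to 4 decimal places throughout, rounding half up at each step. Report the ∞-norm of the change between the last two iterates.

Iteration 1:
  x_1 = (-3 - (3)·0.0000 - (-2)·0.0000 - (-1)·0.0000) / (9) = -0.3333
  x_2 = (11 - (-3)·-0.3333 - (3)·0.0000 - (-1)·0.0000) / (11) = 0.9091
  x_3 = (-12 - (1)·-0.3333 - (2)·0.9091 - (-3)·0.0000) / (8) = -1.6856
  x_4 = (0 - (3)·-0.3333 - (-1)·0.9091 - (-3)·-1.6856) / (11) = -0.2862
Iteration 2:
  x_1 = (-3 - (3)·0.9091 - (-2)·-1.6856 - (-1)·-0.2862) / (9) = -1.0427
  x_2 = (11 - (-3)·-1.0427 - (3)·-1.6856 - (-1)·-0.2862) / (11) = 1.1493
  x_3 = (-12 - (1)·-1.0427 - (2)·1.1493 - (-3)·-0.2862) / (8) = -1.7643
  x_4 = (0 - (3)·-1.0427 - (-1)·1.1493 - (-3)·-1.7643) / (11) = -0.0923
Change: (-0.7094, 0.2402, -0.0787, 0.1939) → max |·| = 0.7094

0.7094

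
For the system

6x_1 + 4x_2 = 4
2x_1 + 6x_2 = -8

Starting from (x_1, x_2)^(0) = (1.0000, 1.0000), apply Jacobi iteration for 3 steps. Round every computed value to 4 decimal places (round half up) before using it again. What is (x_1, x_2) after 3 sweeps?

(1.5555, -1.9259)

Iteration 1:
  x_1 = (4 - (4)·1.0000) / (6) = 0.0000
  x_2 = (-8 - (2)·1.0000) / (6) = -1.6667
Iteration 2:
  x_1 = (4 - (4)·-1.6667) / (6) = 1.7778
  x_2 = (-8 - (2)·0.0000) / (6) = -1.3333
Iteration 3:
  x_1 = (4 - (4)·-1.3333) / (6) = 1.5555
  x_2 = (-8 - (2)·1.7778) / (6) = -1.9259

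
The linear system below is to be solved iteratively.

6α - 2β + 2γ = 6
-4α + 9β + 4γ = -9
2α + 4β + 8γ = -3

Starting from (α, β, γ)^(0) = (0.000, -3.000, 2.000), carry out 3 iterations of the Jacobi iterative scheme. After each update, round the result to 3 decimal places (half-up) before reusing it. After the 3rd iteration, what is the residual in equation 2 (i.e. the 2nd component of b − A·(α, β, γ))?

1.489

Iteration 1:
  α = (6 - (-2)·-3.000 - (2)·2.000) / (6) = -0.667
  β = (-9 - (-4)·0.000 - (4)·2.000) / (9) = -1.889
  γ = (-3 - (2)·0.000 - (4)·-3.000) / (8) = 1.125
Iteration 2:
  α = (6 - (-2)·-1.889 - (2)·1.125) / (6) = -0.005
  β = (-9 - (-4)·-0.667 - (4)·1.125) / (9) = -1.796
  γ = (-3 - (2)·-0.667 - (4)·-1.889) / (8) = 0.736
Iteration 3:
  α = (6 - (-2)·-1.796 - (2)·0.736) / (6) = 0.156
  β = (-9 - (-4)·-0.005 - (4)·0.736) / (9) = -1.329
  γ = (-3 - (2)·-0.005 - (4)·-1.796) / (8) = 0.524
Residual b − A·x = (1.358, 1.489, -2.188)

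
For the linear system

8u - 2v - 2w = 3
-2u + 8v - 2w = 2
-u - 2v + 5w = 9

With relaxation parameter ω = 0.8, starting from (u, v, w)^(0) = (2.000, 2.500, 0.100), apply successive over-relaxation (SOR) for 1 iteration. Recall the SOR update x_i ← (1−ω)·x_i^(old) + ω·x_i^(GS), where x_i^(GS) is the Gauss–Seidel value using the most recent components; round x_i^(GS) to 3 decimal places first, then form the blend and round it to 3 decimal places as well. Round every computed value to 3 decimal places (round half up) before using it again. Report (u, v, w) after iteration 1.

(1.220, 0.964, 1.964)

Iteration 1:
  u: GS value = (3 - (-2)·2.500 - (-2)·0.100) / (8) = 1.025;  u ← (1−ω)·2.000 + ω·1.025 = 1.220
  v: GS value = (2 - (-2)·1.220 - (-2)·0.100) / (8) = 0.580;  v ← (1−ω)·2.500 + ω·0.580 = 0.964
  w: GS value = (9 - (-1)·1.220 - (-2)·0.964) / (5) = 2.430;  w ← (1−ω)·0.100 + ω·2.430 = 1.964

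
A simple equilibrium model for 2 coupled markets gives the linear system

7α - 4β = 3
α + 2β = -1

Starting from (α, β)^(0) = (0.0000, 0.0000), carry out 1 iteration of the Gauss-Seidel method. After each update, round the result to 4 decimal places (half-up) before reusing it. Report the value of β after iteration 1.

-0.7143

Iteration 1:
  α = (3 - (-4)·0.0000) / (7) = 0.4286
  β = (-1 - (1)·0.4286) / (2) = -0.7143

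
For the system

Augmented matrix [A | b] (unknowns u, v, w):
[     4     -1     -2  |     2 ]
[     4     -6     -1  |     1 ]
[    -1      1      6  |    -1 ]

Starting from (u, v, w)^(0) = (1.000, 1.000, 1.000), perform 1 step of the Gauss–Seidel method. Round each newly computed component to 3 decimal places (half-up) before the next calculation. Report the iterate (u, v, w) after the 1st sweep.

(1.250, 0.500, -0.042)

Iteration 1:
  u = (2 - (-1)·1.000 - (-2)·1.000) / (4) = 1.250
  v = (1 - (4)·1.250 - (-1)·1.000) / (-6) = 0.500
  w = (-1 - (-1)·1.250 - (1)·0.500) / (6) = -0.042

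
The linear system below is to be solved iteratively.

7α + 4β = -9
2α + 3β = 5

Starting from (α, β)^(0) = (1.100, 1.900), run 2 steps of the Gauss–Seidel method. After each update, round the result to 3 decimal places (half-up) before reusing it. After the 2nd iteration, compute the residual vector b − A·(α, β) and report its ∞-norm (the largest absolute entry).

Iteration 1:
  α = (-9 - (4)·1.900) / (7) = -2.371
  β = (5 - (2)·-2.371) / (3) = 3.247
Iteration 2:
  α = (-9 - (4)·3.247) / (7) = -3.141
  β = (5 - (2)·-3.141) / (3) = 3.761
Residual b − A·x = (-2.057, -0.001); ∞-norm = 2.057

2.057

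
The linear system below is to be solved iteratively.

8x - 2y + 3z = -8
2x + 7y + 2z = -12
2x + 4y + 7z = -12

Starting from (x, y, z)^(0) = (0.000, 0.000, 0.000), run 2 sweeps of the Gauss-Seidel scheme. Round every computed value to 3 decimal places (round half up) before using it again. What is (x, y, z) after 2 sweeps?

Iteration 1:
  x = (-8 - (-2)·0.000 - (3)·0.000) / (8) = -1.000
  y = (-12 - (2)·-1.000 - (2)·0.000) / (7) = -1.429
  z = (-12 - (2)·-1.000 - (4)·-1.429) / (7) = -0.612
Iteration 2:
  x = (-8 - (-2)·-1.429 - (3)·-0.612) / (8) = -1.128
  y = (-12 - (2)·-1.128 - (2)·-0.612) / (7) = -1.217
  z = (-12 - (2)·-1.128 - (4)·-1.217) / (7) = -0.697

(-1.128, -1.217, -0.697)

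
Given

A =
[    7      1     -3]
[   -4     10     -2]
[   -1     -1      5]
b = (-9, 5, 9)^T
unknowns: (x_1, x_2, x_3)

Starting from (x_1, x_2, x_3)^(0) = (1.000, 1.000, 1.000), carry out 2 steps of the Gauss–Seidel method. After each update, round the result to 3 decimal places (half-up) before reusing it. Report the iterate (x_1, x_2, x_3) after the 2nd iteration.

Iteration 1:
  x_1 = (-9 - (1)·1.000 - (-3)·1.000) / (7) = -1.000
  x_2 = (5 - (-4)·-1.000 - (-2)·1.000) / (10) = 0.300
  x_3 = (9 - (-1)·-1.000 - (-1)·0.300) / (5) = 1.660
Iteration 2:
  x_1 = (-9 - (1)·0.300 - (-3)·1.660) / (7) = -0.617
  x_2 = (5 - (-4)·-0.617 - (-2)·1.660) / (10) = 0.585
  x_3 = (9 - (-1)·-0.617 - (-1)·0.585) / (5) = 1.794

(-0.617, 0.585, 1.794)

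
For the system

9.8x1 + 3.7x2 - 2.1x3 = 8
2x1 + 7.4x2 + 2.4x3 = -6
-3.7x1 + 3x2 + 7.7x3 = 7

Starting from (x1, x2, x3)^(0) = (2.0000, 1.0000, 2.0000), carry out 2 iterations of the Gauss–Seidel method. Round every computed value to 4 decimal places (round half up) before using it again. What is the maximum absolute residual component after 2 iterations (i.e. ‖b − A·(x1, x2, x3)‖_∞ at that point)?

Iteration 1:
  x1 = (8 - (3.7)·1.0000 - (-2.1)·2.0000) / (9.8) = 0.8673
  x2 = (-6 - (2)·0.8673 - (2.4)·2.0000) / (7.4) = -1.6939
  x3 = (7 - (-3.7)·0.8673 - (3)·-1.6939) / (7.7) = 1.9858
Iteration 2:
  x1 = (8 - (3.7)·-1.6939 - (-2.1)·1.9858) / (9.8) = 1.8814
  x2 = (-6 - (2)·1.8814 - (2.4)·1.9858) / (7.4) = -1.9633
  x3 = (7 - (-3.7)·1.8814 - (3)·-1.9633) / (7.7) = 2.5781
Residual b − A·x = (2.2405, -1.4218, -0.0003); ∞-norm = 2.2405

2.2405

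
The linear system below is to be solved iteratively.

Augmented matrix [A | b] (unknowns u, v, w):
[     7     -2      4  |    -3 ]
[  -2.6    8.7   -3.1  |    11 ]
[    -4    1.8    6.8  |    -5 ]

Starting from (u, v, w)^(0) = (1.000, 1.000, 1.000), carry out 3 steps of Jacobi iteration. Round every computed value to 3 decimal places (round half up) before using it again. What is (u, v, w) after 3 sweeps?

Iteration 1:
  u = (-3 - (-2)·1.000 - (4)·1.000) / (7) = -0.714
  v = (11 - (-2.6)·1.000 - (-3.1)·1.000) / (8.7) = 1.920
  w = (-5 - (-4)·1.000 - (1.8)·1.000) / (6.8) = -0.412
Iteration 2:
  u = (-3 - (-2)·1.920 - (4)·-0.412) / (7) = 0.355
  v = (11 - (-2.6)·-0.714 - (-3.1)·-0.412) / (8.7) = 0.904
  w = (-5 - (-4)·-0.714 - (1.8)·1.920) / (6.8) = -1.664
Iteration 3:
  u = (-3 - (-2)·0.904 - (4)·-1.664) / (7) = 0.781
  v = (11 - (-2.6)·0.355 - (-3.1)·-1.664) / (8.7) = 0.778
  w = (-5 - (-4)·0.355 - (1.8)·0.904) / (6.8) = -0.766

(0.781, 0.778, -0.766)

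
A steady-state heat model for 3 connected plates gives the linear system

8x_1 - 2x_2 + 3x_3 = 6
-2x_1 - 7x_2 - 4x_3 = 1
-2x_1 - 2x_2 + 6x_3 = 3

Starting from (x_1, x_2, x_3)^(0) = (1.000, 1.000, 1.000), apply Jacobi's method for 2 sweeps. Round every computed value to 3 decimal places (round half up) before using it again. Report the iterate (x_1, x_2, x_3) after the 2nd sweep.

(0.062, -0.988, 0.375)

Iteration 1:
  x_1 = (6 - (-2)·1.000 - (3)·1.000) / (8) = 0.625
  x_2 = (1 - (-2)·1.000 - (-4)·1.000) / (-7) = -1.000
  x_3 = (3 - (-2)·1.000 - (-2)·1.000) / (6) = 1.167
Iteration 2:
  x_1 = (6 - (-2)·-1.000 - (3)·1.167) / (8) = 0.062
  x_2 = (1 - (-2)·0.625 - (-4)·1.167) / (-7) = -0.988
  x_3 = (3 - (-2)·0.625 - (-2)·-1.000) / (6) = 0.375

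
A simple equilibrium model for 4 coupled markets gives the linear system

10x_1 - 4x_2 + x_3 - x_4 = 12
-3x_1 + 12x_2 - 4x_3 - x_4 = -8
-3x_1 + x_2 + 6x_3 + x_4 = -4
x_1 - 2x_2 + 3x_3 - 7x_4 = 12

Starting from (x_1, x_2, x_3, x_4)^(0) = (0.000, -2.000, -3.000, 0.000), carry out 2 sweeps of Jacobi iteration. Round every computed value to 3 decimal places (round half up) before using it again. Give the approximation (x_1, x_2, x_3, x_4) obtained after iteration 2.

(0.324, -0.805, 0.366, -1.281)

Iteration 1:
  x_1 = (12 - (-4)·-2.000 - (1)·-3.000 - (-1)·0.000) / (10) = 0.700
  x_2 = (-8 - (-3)·0.000 - (-4)·-3.000 - (-1)·0.000) / (12) = -1.667
  x_3 = (-4 - (-3)·0.000 - (1)·-2.000 - (1)·0.000) / (6) = -0.333
  x_4 = (12 - (1)·0.000 - (-2)·-2.000 - (3)·-3.000) / (-7) = -2.429
Iteration 2:
  x_1 = (12 - (-4)·-1.667 - (1)·-0.333 - (-1)·-2.429) / (10) = 0.324
  x_2 = (-8 - (-3)·0.700 - (-4)·-0.333 - (-1)·-2.429) / (12) = -0.805
  x_3 = (-4 - (-3)·0.700 - (1)·-1.667 - (1)·-2.429) / (6) = 0.366
  x_4 = (12 - (1)·0.700 - (-2)·-1.667 - (3)·-0.333) / (-7) = -1.281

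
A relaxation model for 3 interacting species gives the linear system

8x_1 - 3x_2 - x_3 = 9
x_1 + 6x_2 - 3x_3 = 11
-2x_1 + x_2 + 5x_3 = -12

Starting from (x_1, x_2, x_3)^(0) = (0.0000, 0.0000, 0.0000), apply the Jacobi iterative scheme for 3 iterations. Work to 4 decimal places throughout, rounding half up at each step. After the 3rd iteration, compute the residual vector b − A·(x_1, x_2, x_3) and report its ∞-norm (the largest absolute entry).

Iteration 1:
  x_1 = (9 - (-3)·0.0000 - (-1)·0.0000) / (8) = 1.1250
  x_2 = (11 - (1)·0.0000 - (-3)·0.0000) / (6) = 1.8333
  x_3 = (-12 - (-2)·0.0000 - (1)·0.0000) / (5) = -2.4000
Iteration 2:
  x_1 = (9 - (-3)·1.8333 - (-1)·-2.4000) / (8) = 1.5125
  x_2 = (11 - (1)·1.1250 - (-3)·-2.4000) / (6) = 0.4458
  x_3 = (-12 - (-2)·1.1250 - (1)·1.8333) / (5) = -2.3167
Iteration 3:
  x_1 = (9 - (-3)·0.4458 - (-1)·-2.3167) / (8) = 1.0026
  x_2 = (11 - (1)·1.5125 - (-3)·-2.3167) / (6) = 0.4229
  x_3 = (-12 - (-2)·1.5125 - (1)·0.4458) / (5) = -1.8842
Residual b − A·x = (0.3637, 1.8074, -0.9967); ∞-norm = 1.8074

1.8074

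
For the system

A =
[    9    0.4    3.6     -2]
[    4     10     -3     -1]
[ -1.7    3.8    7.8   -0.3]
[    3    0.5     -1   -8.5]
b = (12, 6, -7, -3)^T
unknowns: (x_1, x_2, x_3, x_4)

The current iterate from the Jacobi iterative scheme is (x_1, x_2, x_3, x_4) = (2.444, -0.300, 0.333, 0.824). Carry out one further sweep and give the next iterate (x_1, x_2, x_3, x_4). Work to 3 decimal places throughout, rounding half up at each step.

One sweep:
  x_1 = (12 - (0.4)·-0.300 - (3.6)·0.333 - (-2)·0.824) / (9) = 1.397
  x_2 = (6 - (4)·2.444 - (-3)·0.333 - (-1)·0.824) / (10) = -0.195
  x_3 = (-7 - (-1.7)·2.444 - (3.8)·-0.300 - (-0.3)·0.824) / (7.8) = -0.187
  x_4 = (-3 - (3)·2.444 - (0.5)·-0.300 - (-1)·0.333) / (-8.5) = 1.159

(1.397, -0.195, -0.187, 1.159)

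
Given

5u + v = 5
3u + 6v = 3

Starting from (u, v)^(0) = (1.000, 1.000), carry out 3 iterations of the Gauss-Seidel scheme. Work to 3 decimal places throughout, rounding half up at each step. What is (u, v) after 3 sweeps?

Iteration 1:
  u = (5 - (1)·1.000) / (5) = 0.800
  v = (3 - (3)·0.800) / (6) = 0.100
Iteration 2:
  u = (5 - (1)·0.100) / (5) = 0.980
  v = (3 - (3)·0.980) / (6) = 0.010
Iteration 3:
  u = (5 - (1)·0.010) / (5) = 0.998
  v = (3 - (3)·0.998) / (6) = 0.001

(0.998, 0.001)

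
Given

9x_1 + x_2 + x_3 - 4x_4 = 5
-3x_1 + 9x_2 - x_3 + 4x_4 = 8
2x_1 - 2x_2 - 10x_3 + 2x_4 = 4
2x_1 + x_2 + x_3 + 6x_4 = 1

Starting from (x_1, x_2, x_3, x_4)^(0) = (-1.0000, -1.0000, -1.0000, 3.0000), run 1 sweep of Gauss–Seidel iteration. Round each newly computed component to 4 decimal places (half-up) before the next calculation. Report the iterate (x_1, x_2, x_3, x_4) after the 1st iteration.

Iteration 1:
  x_1 = (5 - (1)·-1.0000 - (1)·-1.0000 - (-4)·3.0000) / (9) = 2.1111
  x_2 = (8 - (-3)·2.1111 - (-1)·-1.0000 - (4)·3.0000) / (9) = 0.1481
  x_3 = (4 - (2)·2.1111 - (-2)·0.1481 - (2)·3.0000) / (-10) = 0.5926
  x_4 = (1 - (2)·2.1111 - (1)·0.1481 - (1)·0.5926) / (6) = -0.6605

(2.1111, 0.1481, 0.5926, -0.6605)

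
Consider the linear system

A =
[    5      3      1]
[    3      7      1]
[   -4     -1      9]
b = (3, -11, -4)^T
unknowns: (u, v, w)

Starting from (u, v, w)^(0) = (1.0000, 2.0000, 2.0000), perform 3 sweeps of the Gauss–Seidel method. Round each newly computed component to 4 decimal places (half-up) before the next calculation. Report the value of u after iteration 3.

1.8699

Iteration 1:
  u = (3 - (3)·2.0000 - (1)·2.0000) / (5) = -1.0000
  v = (-11 - (3)·-1.0000 - (1)·2.0000) / (7) = -1.4286
  w = (-4 - (-4)·-1.0000 - (-1)·-1.4286) / (9) = -1.0476
Iteration 2:
  u = (3 - (3)·-1.4286 - (1)·-1.0476) / (5) = 1.6667
  v = (-11 - (3)·1.6667 - (1)·-1.0476) / (7) = -2.1361
  w = (-4 - (-4)·1.6667 - (-1)·-2.1361) / (9) = 0.0590
Iteration 3:
  u = (3 - (3)·-2.1361 - (1)·0.0590) / (5) = 1.8699
  v = (-11 - (3)·1.8699 - (1)·0.0590) / (7) = -2.3812
  w = (-4 - (-4)·1.8699 - (-1)·-2.3812) / (9) = 0.1220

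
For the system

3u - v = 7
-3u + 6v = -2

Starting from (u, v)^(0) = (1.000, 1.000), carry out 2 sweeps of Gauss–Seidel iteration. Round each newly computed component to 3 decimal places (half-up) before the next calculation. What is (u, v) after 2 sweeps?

Iteration 1:
  u = (7 - (-1)·1.000) / (3) = 2.667
  v = (-2 - (-3)·2.667) / (6) = 1.000
Iteration 2:
  u = (7 - (-1)·1.000) / (3) = 2.667
  v = (-2 - (-3)·2.667) / (6) = 1.000

(2.667, 1.000)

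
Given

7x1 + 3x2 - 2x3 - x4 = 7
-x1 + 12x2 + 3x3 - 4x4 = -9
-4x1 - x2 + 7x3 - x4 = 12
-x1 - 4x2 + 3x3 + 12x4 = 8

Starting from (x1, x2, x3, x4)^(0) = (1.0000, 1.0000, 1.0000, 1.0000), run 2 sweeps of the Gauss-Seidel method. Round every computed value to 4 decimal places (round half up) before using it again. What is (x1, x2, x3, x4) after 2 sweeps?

(1.9157, -1.1869, 2.6350, -0.2281)

Iteration 1:
  x1 = (7 - (3)·1.0000 - (-2)·1.0000 - (-1)·1.0000) / (7) = 1.0000
  x2 = (-9 - (-1)·1.0000 - (3)·1.0000 - (-4)·1.0000) / (12) = -0.5833
  x3 = (12 - (-4)·1.0000 - (-1)·-0.5833 - (-1)·1.0000) / (7) = 2.3452
  x4 = (8 - (-1)·1.0000 - (-4)·-0.5833 - (3)·2.3452) / (12) = -0.0307
Iteration 2:
  x1 = (7 - (3)·-0.5833 - (-2)·2.3452 - (-1)·-0.0307) / (7) = 1.9157
  x2 = (-9 - (-1)·1.9157 - (3)·2.3452 - (-4)·-0.0307) / (12) = -1.1869
  x3 = (12 - (-4)·1.9157 - (-1)·-1.1869 - (-1)·-0.0307) / (7) = 2.6350
  x4 = (8 - (-1)·1.9157 - (-4)·-1.1869 - (3)·2.6350) / (12) = -0.2281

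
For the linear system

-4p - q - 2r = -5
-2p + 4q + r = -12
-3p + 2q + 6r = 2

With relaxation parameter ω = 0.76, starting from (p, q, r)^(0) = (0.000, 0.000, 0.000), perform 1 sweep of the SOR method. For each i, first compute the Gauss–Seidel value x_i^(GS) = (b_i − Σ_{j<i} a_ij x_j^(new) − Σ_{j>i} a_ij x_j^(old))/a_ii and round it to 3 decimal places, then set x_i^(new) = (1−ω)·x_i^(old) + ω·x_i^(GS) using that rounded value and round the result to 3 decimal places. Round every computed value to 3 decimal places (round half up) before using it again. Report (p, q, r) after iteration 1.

(0.950, -1.919, 1.100)

Iteration 1:
  p: GS value = (-5 - (-1)·0.000 - (-2)·0.000) / (-4) = 1.250;  p ← (1−ω)·0.000 + ω·1.250 = 0.950
  q: GS value = (-12 - (-2)·0.950 - (1)·0.000) / (4) = -2.525;  q ← (1−ω)·0.000 + ω·-2.525 = -1.919
  r: GS value = (2 - (-3)·0.950 - (2)·-1.919) / (6) = 1.448;  r ← (1−ω)·0.000 + ω·1.448 = 1.100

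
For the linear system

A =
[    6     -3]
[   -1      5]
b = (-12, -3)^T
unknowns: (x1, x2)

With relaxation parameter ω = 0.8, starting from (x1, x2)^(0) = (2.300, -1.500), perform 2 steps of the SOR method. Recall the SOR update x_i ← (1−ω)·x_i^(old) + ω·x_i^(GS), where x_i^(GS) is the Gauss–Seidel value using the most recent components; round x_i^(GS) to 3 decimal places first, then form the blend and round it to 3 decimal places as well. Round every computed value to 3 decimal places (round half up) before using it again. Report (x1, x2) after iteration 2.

(-2.371, -1.071)

Iteration 1:
  x1: GS value = (-12 - (-3)·-1.500) / (6) = -2.750;  x1 ← (1−ω)·2.300 + ω·-2.750 = -1.740
  x2: GS value = (-3 - (-1)·-1.740) / (5) = -0.948;  x2 ← (1−ω)·-1.500 + ω·-0.948 = -1.058
Iteration 2:
  x1: GS value = (-12 - (-3)·-1.058) / (6) = -2.529;  x1 ← (1−ω)·-1.740 + ω·-2.529 = -2.371
  x2: GS value = (-3 - (-1)·-2.371) / (5) = -1.074;  x2 ← (1−ω)·-1.058 + ω·-1.074 = -1.071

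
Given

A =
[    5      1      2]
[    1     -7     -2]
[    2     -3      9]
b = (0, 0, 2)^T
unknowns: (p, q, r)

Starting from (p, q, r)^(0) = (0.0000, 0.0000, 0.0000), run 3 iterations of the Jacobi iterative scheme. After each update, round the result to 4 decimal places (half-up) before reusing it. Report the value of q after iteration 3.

Iteration 1:
  p = (0 - (1)·0.0000 - (2)·0.0000) / (5) = 0.0000
  q = (0 - (1)·0.0000 - (-2)·0.0000) / (-7) = 0.0000
  r = (2 - (2)·0.0000 - (-3)·0.0000) / (9) = 0.2222
Iteration 2:
  p = (0 - (1)·0.0000 - (2)·0.2222) / (5) = -0.0889
  q = (0 - (1)·0.0000 - (-2)·0.2222) / (-7) = -0.0635
  r = (2 - (2)·0.0000 - (-3)·0.0000) / (9) = 0.2222
Iteration 3:
  p = (0 - (1)·-0.0635 - (2)·0.2222) / (5) = -0.0762
  q = (0 - (1)·-0.0889 - (-2)·0.2222) / (-7) = -0.0762
  r = (2 - (2)·-0.0889 - (-3)·-0.0635) / (9) = 0.2208

-0.0762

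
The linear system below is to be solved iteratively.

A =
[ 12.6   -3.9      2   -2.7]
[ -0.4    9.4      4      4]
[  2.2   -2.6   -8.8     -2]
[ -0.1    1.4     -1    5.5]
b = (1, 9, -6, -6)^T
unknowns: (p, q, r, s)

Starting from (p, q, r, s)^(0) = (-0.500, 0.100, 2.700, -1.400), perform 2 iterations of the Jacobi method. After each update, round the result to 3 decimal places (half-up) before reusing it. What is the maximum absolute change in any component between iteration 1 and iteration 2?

0.546

Iteration 1:
  p = (1 - (-3.9)·0.100 - (2)·2.700 - (-2.7)·-1.400) / (12.6) = -0.618
  q = (9 - (-0.4)·-0.500 - (4)·2.700 - (4)·-1.400) / (9.4) = 0.383
  r = (-6 - (2.2)·-0.500 - (-2.6)·0.100 - (-2)·-1.400) / (-8.8) = 0.845
  s = (-6 - (-0.1)·-0.500 - (1.4)·0.100 - (-1)·2.700) / (5.5) = -0.635
Iteration 2:
  p = (1 - (-3.9)·0.383 - (2)·0.845 - (-2.7)·-0.635) / (12.6) = -0.072
  q = (9 - (-0.4)·-0.618 - (4)·0.845 - (4)·-0.635) / (9.4) = 0.842
  r = (-6 - (2.2)·-0.618 - (-2.6)·0.383 - (-2)·-0.635) / (-8.8) = 0.558
  s = (-6 - (-0.1)·-0.618 - (1.4)·0.383 - (-1)·0.845) / (5.5) = -1.046
Change: (0.546, 0.459, -0.287, -0.411) → max |·| = 0.546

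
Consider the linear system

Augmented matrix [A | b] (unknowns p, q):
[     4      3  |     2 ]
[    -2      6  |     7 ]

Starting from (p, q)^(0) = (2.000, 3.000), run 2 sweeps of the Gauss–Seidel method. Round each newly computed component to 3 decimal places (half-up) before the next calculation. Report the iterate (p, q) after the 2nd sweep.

Iteration 1:
  p = (2 - (3)·3.000) / (4) = -1.750
  q = (7 - (-2)·-1.750) / (6) = 0.583
Iteration 2:
  p = (2 - (3)·0.583) / (4) = 0.063
  q = (7 - (-2)·0.063) / (6) = 1.188

(0.063, 1.188)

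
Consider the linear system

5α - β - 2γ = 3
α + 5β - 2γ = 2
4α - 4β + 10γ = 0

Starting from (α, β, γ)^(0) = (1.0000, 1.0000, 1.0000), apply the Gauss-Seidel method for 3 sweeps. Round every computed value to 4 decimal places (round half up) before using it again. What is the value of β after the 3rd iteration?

0.2174

Iteration 1:
  α = (3 - (-1)·1.0000 - (-2)·1.0000) / (5) = 1.2000
  β = (2 - (1)·1.2000 - (-2)·1.0000) / (5) = 0.5600
  γ = (0 - (4)·1.2000 - (-4)·0.5600) / (10) = -0.2560
Iteration 2:
  α = (3 - (-1)·0.5600 - (-2)·-0.2560) / (5) = 0.6096
  β = (2 - (1)·0.6096 - (-2)·-0.2560) / (5) = 0.1757
  γ = (0 - (4)·0.6096 - (-4)·0.1757) / (10) = -0.1736
Iteration 3:
  α = (3 - (-1)·0.1757 - (-2)·-0.1736) / (5) = 0.5657
  β = (2 - (1)·0.5657 - (-2)·-0.1736) / (5) = 0.2174
  γ = (0 - (4)·0.5657 - (-4)·0.2174) / (10) = -0.1393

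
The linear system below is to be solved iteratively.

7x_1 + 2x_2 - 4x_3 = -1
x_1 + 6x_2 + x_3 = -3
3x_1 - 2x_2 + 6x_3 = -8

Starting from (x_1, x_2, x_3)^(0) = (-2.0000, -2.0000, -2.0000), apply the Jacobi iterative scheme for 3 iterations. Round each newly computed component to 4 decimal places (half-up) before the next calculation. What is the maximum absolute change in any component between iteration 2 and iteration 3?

Iteration 1:
  x_1 = (-1 - (2)·-2.0000 - (-4)·-2.0000) / (7) = -0.7143
  x_2 = (-3 - (1)·-2.0000 - (1)·-2.0000) / (6) = 0.1667
  x_3 = (-8 - (3)·-2.0000 - (-2)·-2.0000) / (6) = -1.0000
Iteration 2:
  x_1 = (-1 - (2)·0.1667 - (-4)·-1.0000) / (7) = -0.7619
  x_2 = (-3 - (1)·-0.7143 - (1)·-1.0000) / (6) = -0.2143
  x_3 = (-8 - (3)·-0.7143 - (-2)·0.1667) / (6) = -0.9206
Iteration 3:
  x_1 = (-1 - (2)·-0.2143 - (-4)·-0.9206) / (7) = -0.6077
  x_2 = (-3 - (1)·-0.7619 - (1)·-0.9206) / (6) = -0.2196
  x_3 = (-8 - (3)·-0.7619 - (-2)·-0.2143) / (6) = -1.0238
Change: (0.1542, -0.0053, -0.1032) → max |·| = 0.1542

0.1542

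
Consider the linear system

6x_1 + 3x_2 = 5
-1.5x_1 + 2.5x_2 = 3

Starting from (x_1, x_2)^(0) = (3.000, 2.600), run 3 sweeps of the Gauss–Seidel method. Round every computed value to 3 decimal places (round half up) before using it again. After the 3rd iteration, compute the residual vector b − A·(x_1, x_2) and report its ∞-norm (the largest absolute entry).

0.455

Iteration 1:
  x_1 = (5 - (3)·2.600) / (6) = -0.467
  x_2 = (3 - (-1.5)·-0.467) / (2.5) = 0.920
Iteration 2:
  x_1 = (5 - (3)·0.920) / (6) = 0.373
  x_2 = (3 - (-1.5)·0.373) / (2.5) = 1.424
Iteration 3:
  x_1 = (5 - (3)·1.424) / (6) = 0.121
  x_2 = (3 - (-1.5)·0.121) / (2.5) = 1.273
Residual b − A·x = (0.455, -0.001); ∞-norm = 0.455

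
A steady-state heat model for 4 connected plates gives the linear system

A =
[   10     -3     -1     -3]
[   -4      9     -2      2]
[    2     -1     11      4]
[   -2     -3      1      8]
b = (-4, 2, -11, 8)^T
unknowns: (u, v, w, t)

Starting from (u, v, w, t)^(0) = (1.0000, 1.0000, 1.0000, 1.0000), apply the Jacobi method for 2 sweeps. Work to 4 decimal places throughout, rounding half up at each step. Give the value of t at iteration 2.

1.5068

Iteration 1:
  u = (-4 - (-3)·1.0000 - (-1)·1.0000 - (-3)·1.0000) / (10) = 0.3000
  v = (2 - (-4)·1.0000 - (-2)·1.0000 - (2)·1.0000) / (9) = 0.6667
  w = (-11 - (2)·1.0000 - (-1)·1.0000 - (4)·1.0000) / (11) = -1.4545
  t = (8 - (-2)·1.0000 - (-3)·1.0000 - (1)·1.0000) / (8) = 1.5000
Iteration 2:
  u = (-4 - (-3)·0.6667 - (-1)·-1.4545 - (-3)·1.5000) / (10) = 0.1046
  v = (2 - (-4)·0.3000 - (-2)·-1.4545 - (2)·1.5000) / (9) = -0.3010
  w = (-11 - (2)·0.3000 - (-1)·0.6667 - (4)·1.5000) / (11) = -1.5394
  t = (8 - (-2)·0.3000 - (-3)·0.6667 - (1)·-1.4545) / (8) = 1.5068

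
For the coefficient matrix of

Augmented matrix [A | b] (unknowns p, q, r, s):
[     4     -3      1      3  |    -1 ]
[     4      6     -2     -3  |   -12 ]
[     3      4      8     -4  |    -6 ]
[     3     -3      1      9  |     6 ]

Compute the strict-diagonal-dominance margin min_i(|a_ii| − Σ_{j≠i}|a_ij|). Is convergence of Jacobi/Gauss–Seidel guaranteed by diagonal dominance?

-3

row 1: |4| − (3+1+3) = -3
row 2: |6| − (4+2+3) = -3
row 3: |8| − (3+4+4) = -3
row 4: |9| − (3+3+1) = 2
minimum over rows = -3 → not strictly diagonally dominant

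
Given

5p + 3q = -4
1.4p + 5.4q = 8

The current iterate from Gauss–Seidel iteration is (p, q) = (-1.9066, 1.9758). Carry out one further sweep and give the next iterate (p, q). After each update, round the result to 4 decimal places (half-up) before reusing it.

(-1.9855, 1.9962)

One sweep:
  p = (-4 - (3)·1.9758) / (5) = -1.9855
  q = (8 - (1.4)·-1.9855) / (5.4) = 1.9962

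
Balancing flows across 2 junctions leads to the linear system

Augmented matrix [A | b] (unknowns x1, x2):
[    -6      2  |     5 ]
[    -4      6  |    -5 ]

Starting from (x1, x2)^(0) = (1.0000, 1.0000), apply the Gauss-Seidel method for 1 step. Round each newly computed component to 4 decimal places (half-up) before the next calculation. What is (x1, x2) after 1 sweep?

Iteration 1:
  x1 = (5 - (2)·1.0000) / (-6) = -0.5000
  x2 = (-5 - (-4)·-0.5000) / (6) = -1.1667

(-0.5000, -1.1667)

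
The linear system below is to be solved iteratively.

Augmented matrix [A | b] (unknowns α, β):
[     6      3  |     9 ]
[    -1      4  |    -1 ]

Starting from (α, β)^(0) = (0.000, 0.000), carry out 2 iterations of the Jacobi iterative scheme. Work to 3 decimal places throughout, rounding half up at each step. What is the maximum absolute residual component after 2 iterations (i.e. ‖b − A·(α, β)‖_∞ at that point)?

Iteration 1:
  α = (9 - (3)·0.000) / (6) = 1.500
  β = (-1 - (-1)·0.000) / (4) = -0.250
Iteration 2:
  α = (9 - (3)·-0.250) / (6) = 1.625
  β = (-1 - (-1)·1.500) / (4) = 0.125
Residual b − A·x = (-1.125, 0.125); ∞-norm = 1.125

1.125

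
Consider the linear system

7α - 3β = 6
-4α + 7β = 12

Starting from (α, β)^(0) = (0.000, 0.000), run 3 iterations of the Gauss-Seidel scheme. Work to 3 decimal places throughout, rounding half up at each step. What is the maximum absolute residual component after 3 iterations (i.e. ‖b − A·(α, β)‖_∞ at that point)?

Iteration 1:
  α = (6 - (-3)·0.000) / (7) = 0.857
  β = (12 - (-4)·0.857) / (7) = 2.204
Iteration 2:
  α = (6 - (-3)·2.204) / (7) = 1.802
  β = (12 - (-4)·1.802) / (7) = 2.744
Iteration 3:
  α = (6 - (-3)·2.744) / (7) = 2.033
  β = (12 - (-4)·2.033) / (7) = 2.876
Residual b − A·x = (0.397, 0.000); ∞-norm = 0.397

0.397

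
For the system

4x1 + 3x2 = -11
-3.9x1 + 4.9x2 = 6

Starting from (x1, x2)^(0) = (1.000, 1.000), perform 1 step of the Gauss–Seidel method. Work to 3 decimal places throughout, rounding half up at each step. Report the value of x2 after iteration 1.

-1.561

Iteration 1:
  x1 = (-11 - (3)·1.000) / (4) = -3.500
  x2 = (6 - (-3.9)·-3.500) / (4.9) = -1.561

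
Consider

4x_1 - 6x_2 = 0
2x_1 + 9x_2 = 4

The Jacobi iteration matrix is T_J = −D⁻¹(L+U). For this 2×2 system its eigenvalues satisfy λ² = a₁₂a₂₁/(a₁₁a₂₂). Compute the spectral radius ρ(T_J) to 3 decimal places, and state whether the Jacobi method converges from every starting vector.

a₁₂a₂₁/(a₁₁a₂₂) = (-6)·(2) / ((4)·(9)) = -0.333333
ρ = √|-0.333333| = √0.333333 = 0.577
ρ < 1, so Jacobi converges

0.577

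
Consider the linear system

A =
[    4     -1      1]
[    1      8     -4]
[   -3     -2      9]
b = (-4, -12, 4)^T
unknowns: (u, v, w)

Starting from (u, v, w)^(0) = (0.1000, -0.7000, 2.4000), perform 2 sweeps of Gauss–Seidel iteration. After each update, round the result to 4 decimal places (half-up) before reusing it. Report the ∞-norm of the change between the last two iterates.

1.3819

Iteration 1:
  u = (-4 - (-1)·-0.7000 - (1)·2.4000) / (4) = -1.7750
  v = (-12 - (1)·-1.7750 - (-4)·2.4000) / (8) = -0.0781
  w = (4 - (-3)·-1.7750 - (-2)·-0.0781) / (9) = -0.1646
Iteration 2:
  u = (-4 - (-1)·-0.0781 - (1)·-0.1646) / (4) = -0.9784
  v = (-12 - (1)·-0.9784 - (-4)·-0.1646) / (8) = -1.4600
  w = (4 - (-3)·-0.9784 - (-2)·-1.4600) / (9) = -0.2061
Change: (0.7966, -1.3819, -0.0415) → max |·| = 1.3819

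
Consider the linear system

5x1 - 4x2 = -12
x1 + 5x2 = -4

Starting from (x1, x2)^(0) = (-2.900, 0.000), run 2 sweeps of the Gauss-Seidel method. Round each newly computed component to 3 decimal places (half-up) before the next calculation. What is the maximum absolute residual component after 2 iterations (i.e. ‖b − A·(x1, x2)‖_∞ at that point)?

Iteration 1:
  x1 = (-12 - (-4)·0.000) / (5) = -2.400
  x2 = (-4 - (1)·-2.400) / (5) = -0.320
Iteration 2:
  x1 = (-12 - (-4)·-0.320) / (5) = -2.656
  x2 = (-4 - (1)·-2.656) / (5) = -0.269
Residual b − A·x = (0.204, 0.001); ∞-norm = 0.204

0.204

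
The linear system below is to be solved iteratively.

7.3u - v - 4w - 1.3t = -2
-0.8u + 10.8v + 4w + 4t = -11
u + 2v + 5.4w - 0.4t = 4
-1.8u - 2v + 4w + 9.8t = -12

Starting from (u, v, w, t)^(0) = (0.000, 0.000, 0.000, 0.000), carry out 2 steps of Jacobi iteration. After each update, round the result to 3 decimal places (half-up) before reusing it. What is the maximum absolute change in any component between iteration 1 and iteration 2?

Iteration 1:
  u = (-2 - (-1)·0.000 - (-4)·0.000 - (-1.3)·0.000) / (7.3) = -0.274
  v = (-11 - (-0.8)·0.000 - (4)·0.000 - (4)·0.000) / (10.8) = -1.019
  w = (4 - (1)·0.000 - (2)·0.000 - (-0.4)·0.000) / (5.4) = 0.741
  t = (-12 - (-1.8)·0.000 - (-2)·0.000 - (4)·0.000) / (9.8) = -1.224
Iteration 2:
  u = (-2 - (-1)·-1.019 - (-4)·0.741 - (-1.3)·-1.224) / (7.3) = -0.226
  v = (-11 - (-0.8)·-0.274 - (4)·0.741 - (4)·-1.224) / (10.8) = -0.860
  w = (4 - (1)·-0.274 - (2)·-1.019 - (-0.4)·-1.224) / (5.4) = 1.078
  t = (-12 - (-1.8)·-0.274 - (-2)·-1.019 - (4)·0.741) / (9.8) = -1.785
Change: (0.048, 0.159, 0.337, -0.561) → max |·| = 0.561

0.561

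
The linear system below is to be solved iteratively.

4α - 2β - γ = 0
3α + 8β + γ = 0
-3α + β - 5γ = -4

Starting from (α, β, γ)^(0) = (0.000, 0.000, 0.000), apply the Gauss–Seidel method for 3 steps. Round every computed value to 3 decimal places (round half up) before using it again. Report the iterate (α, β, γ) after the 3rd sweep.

Iteration 1:
  α = (0 - (-2)·0.000 - (-1)·0.000) / (4) = 0.000
  β = (0 - (3)·0.000 - (1)·0.000) / (8) = 0.000
  γ = (-4 - (-3)·0.000 - (1)·0.000) / (-5) = 0.800
Iteration 2:
  α = (0 - (-2)·0.000 - (-1)·0.800) / (4) = 0.200
  β = (0 - (3)·0.200 - (1)·0.800) / (8) = -0.175
  γ = (-4 - (-3)·0.200 - (1)·-0.175) / (-5) = 0.645
Iteration 3:
  α = (0 - (-2)·-0.175 - (-1)·0.645) / (4) = 0.074
  β = (0 - (3)·0.074 - (1)·0.645) / (8) = -0.108
  γ = (-4 - (-3)·0.074 - (1)·-0.108) / (-5) = 0.734

(0.074, -0.108, 0.734)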